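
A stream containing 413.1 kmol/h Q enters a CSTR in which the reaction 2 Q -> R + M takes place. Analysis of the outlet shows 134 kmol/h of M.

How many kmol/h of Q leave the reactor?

For M: n = n₀ + 1ξ → 134 = 0 + 1ξ, giving ξ = 134 kmol/h.
Outlet amounts (n = n₀ + ν ξ):
  Q: 413.1 − 2(134) = 145.1
  R: 0 + 1(134) = 134
  M: 0 + 1(134) = 134

145 kmol/h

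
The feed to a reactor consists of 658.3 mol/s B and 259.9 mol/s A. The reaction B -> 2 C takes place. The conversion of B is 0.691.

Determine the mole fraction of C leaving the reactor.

B reacted = 0.691 × 658.3 = 454.9 mol/s; ν_B = −1, so ξ = 454.9/1 = 454.9 mol/s.
Outlet amounts (n = n₀ + ν ξ):
  B: 658.3 − 1(454.9) = 203.4
  C: 0 + 2(454.9) = 909.8
  A: 259.9 (inert)
Total out = 1373 mol/s; y_C = 909.8 / 1373 = 0.6626.

0.663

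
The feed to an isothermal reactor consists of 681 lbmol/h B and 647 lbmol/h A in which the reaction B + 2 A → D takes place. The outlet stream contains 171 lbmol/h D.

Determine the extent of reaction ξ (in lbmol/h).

For D: n = n₀ + 1ξ → 171 = 0 + 1ξ, giving ξ = 171 lbmol/h.
Outlet amounts (n = n₀ + ν ξ):
  B: 681 − 1(171) = 510
  A: 647 − 2(171) = 305
  D: 0 + 1(171) = 171

ξ = 171 lbmol/h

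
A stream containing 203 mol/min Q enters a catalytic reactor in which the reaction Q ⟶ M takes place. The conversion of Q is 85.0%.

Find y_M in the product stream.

0.85

Q reacted = 0.85 × 203 = 172.5 mol/min; ν_Q = −1, so ξ = 172.5/1 = 172.5 mol/min.
Outlet amounts (n = n₀ + ν ξ):
  Q: 203 − 1(172.5) = 30.45
  M: 0 + 1(172.5) = 172.5
Total out = 203 mol/min; y_M = 172.5 / 203 = 0.85.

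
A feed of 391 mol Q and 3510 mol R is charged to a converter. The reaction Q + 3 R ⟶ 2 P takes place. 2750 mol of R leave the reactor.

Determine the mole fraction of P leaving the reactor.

For R: n = n₀ − 3ξ → 2750 = 3510 − 3ξ, giving ξ = 253.3 mol.
Outlet amounts (n = n₀ + ν ξ):
  Q: 391 − 1(253.3) = 137.7
  R: 3510 − 3(253.3) = 2750
  P: 0 + 2(253.3) = 506.7
Total out = 3394 mol; y_P = 506.7 / 3394 = 0.1493.

0.149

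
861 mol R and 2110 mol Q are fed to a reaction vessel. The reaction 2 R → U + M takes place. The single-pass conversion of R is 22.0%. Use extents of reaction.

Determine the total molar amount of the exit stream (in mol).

2970 mol

R reacted = 0.22 × 861 = 189.4 mol; ν_R = −2, so ξ = 189.4/2 = 94.71 mol.
Outlet amounts (n = n₀ + ν ξ):
  R: 861 − 2(94.71) = 671.6
  U: 0 + 1(94.71) = 94.71
  M: 0 + 1(94.71) = 94.71
  Q: 2110 (inert)
Total out = 671.6 + 94.71 + 94.71 + 2110 = 2971 mol.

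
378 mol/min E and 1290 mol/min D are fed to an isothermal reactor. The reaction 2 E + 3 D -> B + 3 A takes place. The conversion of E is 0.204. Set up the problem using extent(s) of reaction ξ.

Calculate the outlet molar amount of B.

E reacted = 0.204 × 378 = 77.11 mol/min; ν_E = −2, so ξ = 77.11/2 = 38.56 mol/min.
Outlet amounts (n = n₀ + ν ξ):
  E: 378 − 2(38.56) = 300.9
  D: 1290 − 3(38.56) = 1174
  B: 0 + 1(38.56) = 38.56
  A: 0 + 3(38.56) = 115.7

38.6 mol/min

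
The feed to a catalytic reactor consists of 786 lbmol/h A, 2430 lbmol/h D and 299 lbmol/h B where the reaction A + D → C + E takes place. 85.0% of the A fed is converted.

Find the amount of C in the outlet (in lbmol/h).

A reacted = 0.85 × 786 = 668.1 lbmol/h; ν_A = −1, so ξ = 668.1/1 = 668.1 lbmol/h.
Outlet amounts (n = n₀ + ν ξ):
  A: 786 − 1(668.1) = 117.9
  D: 2430 − 1(668.1) = 1762
  C: 0 + 1(668.1) = 668.1
  E: 0 + 1(668.1) = 668.1
  B: 299 (inert)

668 lbmol/h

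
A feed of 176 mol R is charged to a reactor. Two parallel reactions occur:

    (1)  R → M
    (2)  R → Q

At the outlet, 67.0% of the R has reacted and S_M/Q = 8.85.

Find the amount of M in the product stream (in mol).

Conversion of R: R consumed = 0.67 × 176 = 117.9 mol = 1ξ₁ + 1ξ₂.
Selectivity: 1ξ₁ / (1ξ₂) = 8.85 → ξ₁ = 8.85 ξ₂.
Substitute: (1·8.85 + 1) ξ₂ = 117.9 → ξ₂ = 11.97 mol, ξ₁ = 105.9 mol.
Outlet amounts (n = n₀ + Σ ν·ξ):
  R: 176 − 1(105.9) − 1(11.97) = 58.08
  M: 0 + 1(105.9) = 105.9
  Q: 0 + 1(11.97) = 11.97

106 mol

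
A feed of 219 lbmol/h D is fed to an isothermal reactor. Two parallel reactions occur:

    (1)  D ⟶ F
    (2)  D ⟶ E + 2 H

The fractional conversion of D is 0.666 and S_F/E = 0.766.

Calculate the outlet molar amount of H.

165 lbmol/h

Conversion of D: D consumed = 0.666 × 219 = 145.9 lbmol/h = 1ξ₁ + 1ξ₂.
Selectivity: 1ξ₁ / (1ξ₂) = 0.766 → ξ₁ = 0.766 ξ₂.
Substitute: (1·0.766 + 1) ξ₂ = 145.9 → ξ₂ = 82.59 lbmol/h, ξ₁ = 63.26 lbmol/h.
Outlet amounts (n = n₀ + Σ ν·ξ):
  D: 219 − 1(63.26) − 1(82.59) = 73.15
  F: 0 + 1(63.26) = 63.26
  E: 0 + 1(82.59) = 82.59
  H: 0 + 2(82.59) = 165.2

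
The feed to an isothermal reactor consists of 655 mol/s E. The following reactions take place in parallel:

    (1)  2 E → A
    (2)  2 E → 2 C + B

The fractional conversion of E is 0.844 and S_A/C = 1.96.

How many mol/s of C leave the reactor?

112 mol/s

Conversion of E: E consumed = 0.844 × 655 = 552.8 mol/s = 2ξ₁ + 2ξ₂.
Selectivity: 1ξ₁ / (2ξ₂) = 1.96 → ξ₁ = 3.92 ξ₂.
Substitute: (2·3.92 + 2) ξ₂ = 552.8 → ξ₂ = 56.18 mol/s, ξ₁ = 220.2 mol/s.
Outlet amounts (n = n₀ + Σ ν·ξ):
  E: 655 − 2(220.2) − 2(56.18) = 102.2
  A: 0 + 1(220.2) = 220.2
  C: 0 + 2(56.18) = 112.4
  B: 0 + 1(56.18) = 56.18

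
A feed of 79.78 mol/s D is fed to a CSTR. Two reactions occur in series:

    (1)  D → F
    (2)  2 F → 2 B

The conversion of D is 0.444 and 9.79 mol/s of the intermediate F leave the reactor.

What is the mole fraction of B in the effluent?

Conversion of D: D consumed = 1ξ₁ = 0.444 × 79.78 → ξ₁ = 35.42 mol/s.
F balance: n_F = 0 + 1ξ₁ − 2ξ₂ = 9.79 → ξ₂ = (1·35.42 − 9.79)/2 = 12.82 mol/s.
Outlet amounts (n = n₀ + Σ ν·ξ):
  D: 79.78 − 1(35.42) = 44.36
  F: 0 + 1(35.42) − 2(12.82) = 9.79
  B: 0 + 2(12.82) = 25.63
Total out = 79.78 mol/s; y_B = 25.63 / 79.78 = 0.3213.

0.321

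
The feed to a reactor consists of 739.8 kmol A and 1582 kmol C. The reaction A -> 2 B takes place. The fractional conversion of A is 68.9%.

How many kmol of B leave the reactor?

1020 kmol

A reacted = 0.689 × 739.8 = 509.7 kmol; ν_A = −1, so ξ = 509.7/1 = 509.7 kmol.
Outlet amounts (n = n₀ + ν ξ):
  A: 739.8 − 1(509.7) = 230.1
  B: 0 + 2(509.7) = 1019
  C: 1582 (inert)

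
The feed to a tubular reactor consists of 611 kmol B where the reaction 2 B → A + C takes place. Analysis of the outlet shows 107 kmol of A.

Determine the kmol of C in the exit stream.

107 kmol

For A: n = n₀ + 1ξ → 107 = 0 + 1ξ, giving ξ = 107 kmol.
Outlet amounts (n = n₀ + ν ξ):
  B: 611 − 2(107) = 397
  A: 0 + 1(107) = 107
  C: 0 + 1(107) = 107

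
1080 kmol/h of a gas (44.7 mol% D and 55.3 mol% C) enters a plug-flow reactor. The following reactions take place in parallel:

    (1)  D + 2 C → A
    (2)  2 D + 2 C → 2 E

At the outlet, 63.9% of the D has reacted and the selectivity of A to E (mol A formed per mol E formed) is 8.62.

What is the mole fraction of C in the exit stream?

0.0249

Conversion of D: D consumed = 0.639 × 482.8 = 308.5 kmol/h = 1ξ₁ + 2ξ₂.
Selectivity: 1ξ₁ / (2ξ₂) = 8.62 → ξ₁ = 17.24 ξ₂.
Substitute: (1·17.24 + 2) ξ₂ = 308.5 → ξ₂ = 16.03 kmol/h, ξ₁ = 276.4 kmol/h.
Outlet amounts (n = n₀ + Σ ν·ξ):
  D: 482.8 − 1(276.4) − 2(16.03) = 174.3
  C: 597.2 − 2(276.4) − 2(16.03) = 12.34
  A: 0 + 1(276.4) = 276.4
  E: 0 + 2(16.03) = 32.07
Total out = 495.1 kmol/h; y_C = 12.34 / 495.1 = 0.02492.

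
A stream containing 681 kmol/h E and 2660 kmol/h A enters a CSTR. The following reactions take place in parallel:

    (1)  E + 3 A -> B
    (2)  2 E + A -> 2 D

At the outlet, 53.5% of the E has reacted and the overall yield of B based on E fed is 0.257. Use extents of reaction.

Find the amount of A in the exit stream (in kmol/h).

2040 kmol/h

Yield of B: 1ξ₁ / 681 = 0.257 → ξ₁ = 175 kmol/h.
Conversion of E: 1ξ₁ + 2ξ₂ = 0.535 × 681 = 364.3 → ξ₂ = 94.66 kmol/h.
Outlet amounts (n = n₀ + Σ ν·ξ):
  E: 681 − 1(175) − 2(94.66) = 316.7
  A: 2660 − 3(175) − 1(94.66) = 2040
  B: 0 + 1(175) = 175
  D: 0 + 2(94.66) = 189.3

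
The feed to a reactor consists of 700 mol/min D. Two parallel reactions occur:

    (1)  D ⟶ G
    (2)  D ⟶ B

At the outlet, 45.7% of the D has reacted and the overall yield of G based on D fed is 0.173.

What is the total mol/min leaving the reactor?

700 mol/min

Yield of G: 1ξ₁ / 700 = 0.173 → ξ₁ = 121.1 mol/min.
Conversion of D: 1ξ₁ + 1ξ₂ = 0.457 × 700 = 319.9 → ξ₂ = 198.8 mol/min.
Outlet amounts (n = n₀ + Σ ν·ξ):
  D: 700 − 1(121.1) − 1(198.8) = 380.1
  G: 0 + 1(121.1) = 121.1
  B: 0 + 1(198.8) = 198.8
Total out = 380.1 + 121.1 + 198.8 = 700 mol/min.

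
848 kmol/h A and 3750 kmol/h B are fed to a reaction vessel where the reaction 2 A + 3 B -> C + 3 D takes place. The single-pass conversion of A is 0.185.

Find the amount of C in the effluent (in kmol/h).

78.4 kmol/h

A reacted = 0.185 × 848 = 156.9 kmol/h; ν_A = −2, so ξ = 156.9/2 = 78.44 kmol/h.
Outlet amounts (n = n₀ + ν ξ):
  A: 848 − 2(78.44) = 691.1
  B: 3750 − 3(78.44) = 3515
  C: 0 + 1(78.44) = 78.44
  D: 0 + 3(78.44) = 235.3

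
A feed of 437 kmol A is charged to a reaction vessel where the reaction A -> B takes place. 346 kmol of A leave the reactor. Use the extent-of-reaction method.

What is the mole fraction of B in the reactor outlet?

0.208

For A: n = n₀ − 1ξ → 346 = 437 − 1ξ, giving ξ = 91 kmol.
Outlet amounts (n = n₀ + ν ξ):
  A: 437 − 1(91) = 346
  B: 0 + 1(91) = 91
Total out = 437 kmol; y_B = 91 / 437 = 0.2082.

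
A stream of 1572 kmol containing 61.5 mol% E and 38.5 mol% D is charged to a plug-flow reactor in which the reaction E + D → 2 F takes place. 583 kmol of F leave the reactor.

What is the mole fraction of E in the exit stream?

For F: n = n₀ + 2ξ → 583 = 0 + 2ξ, giving ξ = 291.5 kmol.
Outlet amounts (n = n₀ + ν ξ):
  E: 966.8 − 1(291.5) = 675.3
  D: 605.2 − 1(291.5) = 313.7
  F: 0 + 2(291.5) = 583
Total out = 1572 kmol; y_E = 675.3 / 1572 = 0.4296.

0.43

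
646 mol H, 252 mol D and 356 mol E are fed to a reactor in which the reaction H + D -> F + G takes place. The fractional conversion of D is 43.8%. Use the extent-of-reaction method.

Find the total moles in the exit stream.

1250 mol

D reacted = 0.438 × 252 = 110.4 mol; ν_D = −1, so ξ = 110.4/1 = 110.4 mol.
Outlet amounts (n = n₀ + ν ξ):
  H: 646 − 1(110.4) = 535.6
  D: 252 − 1(110.4) = 141.6
  F: 0 + 1(110.4) = 110.4
  G: 0 + 1(110.4) = 110.4
  E: 356 (inert)
Total out = 535.6 + 141.6 + 110.4 + 110.4 + 356 = 1254 mol.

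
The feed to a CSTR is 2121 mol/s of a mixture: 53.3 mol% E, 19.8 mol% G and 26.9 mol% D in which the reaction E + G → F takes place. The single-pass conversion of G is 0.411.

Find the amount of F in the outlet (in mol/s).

173 mol/s

G reacted = 0.411 × 420 = 172.6 mol/s; ν_G = −1, so ξ = 172.6/1 = 172.6 mol/s.
Outlet amounts (n = n₀ + ν ξ):
  E: 1130 − 1(172.6) = 957.9
  G: 420 − 1(172.6) = 247.4
  F: 0 + 1(172.6) = 172.6
  D: 570.5 (inert)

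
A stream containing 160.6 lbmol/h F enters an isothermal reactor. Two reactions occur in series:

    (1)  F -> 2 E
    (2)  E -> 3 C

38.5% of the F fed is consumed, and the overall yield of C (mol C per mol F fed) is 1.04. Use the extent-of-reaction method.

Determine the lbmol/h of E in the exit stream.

Conversion of F: F consumed = 1ξ₁ = 0.385 × 160.6 → ξ₁ = 61.83 lbmol/h.
Yield of C: 3ξ₂ / 160.6 = 1.04 → ξ₂ = 55.67 lbmol/h.
Outlet amounts (n = n₀ + Σ ν·ξ):
  F: 160.6 − 1(61.83) = 98.77
  E: 0 + 2(61.83) − 1(55.67) = 67.99
  C: 0 + 3(55.67) = 167

68 lbmol/h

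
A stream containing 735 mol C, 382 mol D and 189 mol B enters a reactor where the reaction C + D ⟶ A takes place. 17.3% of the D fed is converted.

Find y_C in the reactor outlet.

0.539

D reacted = 0.173 × 382 = 66.09 mol; ν_D = −1, so ξ = 66.09/1 = 66.09 mol.
Outlet amounts (n = n₀ + ν ξ):
  C: 735 − 1(66.09) = 668.9
  D: 382 − 1(66.09) = 315.9
  A: 0 + 1(66.09) = 66.09
  B: 189 (inert)
Total out = 1240 mol; y_C = 668.9 / 1240 = 0.5395.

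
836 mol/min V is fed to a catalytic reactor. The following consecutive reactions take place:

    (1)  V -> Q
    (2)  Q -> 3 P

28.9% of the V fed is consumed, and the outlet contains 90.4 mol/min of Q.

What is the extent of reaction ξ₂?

ξ₂ = 151 mol/min

Conversion of V: V consumed = 1ξ₁ = 0.289 × 836 → ξ₁ = 241.6 mol/min.
Q balance: n_Q = 0 + 1ξ₁ − 1ξ₂ = 90.4 → ξ₂ = (1·241.6 − 90.4)/1 = 151.2 mol/min.
Outlet amounts (n = n₀ + Σ ν·ξ):
  V: 836 − 1(241.6) = 594.4
  Q: 0 + 1(241.6) − 1(151.2) = 90.4
  P: 0 + 3(151.2) = 453.6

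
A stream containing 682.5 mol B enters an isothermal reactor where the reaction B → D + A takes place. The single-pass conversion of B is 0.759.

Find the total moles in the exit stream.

1200 mol

B reacted = 0.759 × 682.5 = 518 mol; ν_B = −1, so ξ = 518/1 = 518 mol.
Outlet amounts (n = n₀ + ν ξ):
  B: 682.5 − 1(518) = 164.5
  D: 0 + 1(518) = 518
  A: 0 + 1(518) = 518
Total out = 164.5 + 518 + 518 = 1201 mol.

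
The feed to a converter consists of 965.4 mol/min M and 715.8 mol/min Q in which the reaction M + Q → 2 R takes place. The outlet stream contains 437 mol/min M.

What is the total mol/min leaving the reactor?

For M: n = n₀ − 1ξ → 437 = 965.4 − 1ξ, giving ξ = 528.4 mol/min.
Outlet amounts (n = n₀ + ν ξ):
  M: 965.4 − 1(528.4) = 437
  Q: 715.8 − 1(528.4) = 187.4
  R: 0 + 2(528.4) = 1057
Total out = 437 + 187.4 + 1057 = 1681 mol/min.

1680 mol/min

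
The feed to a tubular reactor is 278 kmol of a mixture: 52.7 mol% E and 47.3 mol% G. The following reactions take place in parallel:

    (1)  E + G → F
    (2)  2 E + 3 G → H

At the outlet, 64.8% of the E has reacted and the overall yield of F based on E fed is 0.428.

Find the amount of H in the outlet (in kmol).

Yield of F: 1ξ₁ / 146.5 = 0.428 → ξ₁ = 62.7 kmol.
Conversion of E: 1ξ₁ + 2ξ₂ = 0.648 × 146.5 = 94.94 → ξ₂ = 16.12 kmol.
Outlet amounts (n = n₀ + Σ ν·ξ):
  E: 146.5 − 1(62.7) − 2(16.12) = 51.57
  G: 131.5 − 1(62.7) − 3(16.12) = 20.44
  F: 0 + 1(62.7) = 62.7
  H: 0 + 1(16.12) = 16.12

16.1 kmol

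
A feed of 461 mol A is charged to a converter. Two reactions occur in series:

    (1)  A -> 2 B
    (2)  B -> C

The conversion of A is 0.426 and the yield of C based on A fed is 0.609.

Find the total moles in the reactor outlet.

657 mol

Conversion of A: A consumed = 1ξ₁ = 0.426 × 461 → ξ₁ = 196.4 mol.
Yield of C: 1ξ₂ / 461 = 0.609 → ξ₂ = 280.7 mol.
Outlet amounts (n = n₀ + Σ ν·ξ):
  A: 461 − 1(196.4) = 264.6
  B: 0 + 2(196.4) − 1(280.7) = 112
  C: 0 + 1(280.7) = 280.7
Total out = 264.6 + 112 + 280.7 = 657.4 mol.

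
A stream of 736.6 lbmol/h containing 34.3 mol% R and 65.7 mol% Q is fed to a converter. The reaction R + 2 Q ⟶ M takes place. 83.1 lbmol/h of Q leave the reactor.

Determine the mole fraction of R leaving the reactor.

For Q: n = n₀ − 2ξ → 83.1 = 483.9 − 2ξ, giving ξ = 200.4 lbmol/h.
Outlet amounts (n = n₀ + ν ξ):
  R: 252.7 − 1(200.4) = 52.23
  Q: 483.9 − 2(200.4) = 83.1
  M: 0 + 1(200.4) = 200.4
Total out = 335.8 lbmol/h; y_R = 52.23 / 335.8 = 0.1556.

0.156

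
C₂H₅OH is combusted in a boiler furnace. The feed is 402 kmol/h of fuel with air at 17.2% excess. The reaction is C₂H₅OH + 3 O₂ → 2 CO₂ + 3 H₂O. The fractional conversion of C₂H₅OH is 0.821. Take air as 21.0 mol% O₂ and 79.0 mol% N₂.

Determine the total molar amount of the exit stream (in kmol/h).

7460 kmol/h

Stoichiometric O₂ = 3 × 402 = 1206 kmol/h; O₂ fed = 1206 × 1.172 = 1413 kmol/h.
N₂ fed = 1413 × 79/21 = 5317 kmol/h.
Fuel reacted = 0.821 × 402 → ξ = 330 kmol/h.
Outlet (n = n₀ + ν ξ):
  C₂H₅OH: 402 − 1(330) = 71.96
  O₂: 1413 − 3(330) = 423.3
  N₂: 5317 (inert)
  CO₂: 0 + 2(330) = 660.1
  H₂O: 0 + 3(330) = 990.1
Total out = 71.96 + 423.3 + 5317 + 660.1 + 990.1 = 7463 kmol/h.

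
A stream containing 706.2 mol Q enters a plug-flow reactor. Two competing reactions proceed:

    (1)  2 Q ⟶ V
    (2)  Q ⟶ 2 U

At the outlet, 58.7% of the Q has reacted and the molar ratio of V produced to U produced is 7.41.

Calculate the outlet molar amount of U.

27.1 mol

Conversion of Q: Q consumed = 0.587 × 706.2 = 414.5 mol = 2ξ₁ + 1ξ₂.
Selectivity: 1ξ₁ / (2ξ₂) = 7.41 → ξ₁ = 14.82 ξ₂.
Substitute: (2·14.82 + 1) ξ₂ = 414.5 → ξ₂ = 13.53 mol, ξ₁ = 200.5 mol.
Outlet amounts (n = n₀ + Σ ν·ξ):
  Q: 706.2 − 2(200.5) − 1(13.53) = 291.7
  V: 0 + 1(200.5) = 200.5
  U: 0 + 2(13.53) = 27.06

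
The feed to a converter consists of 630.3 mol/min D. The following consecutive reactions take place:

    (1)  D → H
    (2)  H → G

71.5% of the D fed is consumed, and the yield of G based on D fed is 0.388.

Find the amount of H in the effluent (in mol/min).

Conversion of D: D consumed = 1ξ₁ = 0.715 × 630.3 → ξ₁ = 450.7 mol/min.
Yield of G: 1ξ₂ / 630.3 = 0.388 → ξ₂ = 244.6 mol/min.
Outlet amounts (n = n₀ + Σ ν·ξ):
  D: 630.3 − 1(450.7) = 179.6
  H: 0 + 1(450.7) − 1(244.6) = 206.1
  G: 0 + 1(244.6) = 244.6

206 mol/min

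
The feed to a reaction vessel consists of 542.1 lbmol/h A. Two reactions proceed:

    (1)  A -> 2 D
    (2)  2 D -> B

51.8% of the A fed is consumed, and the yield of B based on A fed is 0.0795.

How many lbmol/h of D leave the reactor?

475 lbmol/h

Conversion of A: A consumed = 1ξ₁ = 0.518 × 542.1 → ξ₁ = 280.8 lbmol/h.
Yield of B: 1ξ₂ / 542.1 = 0.0795 → ξ₂ = 43.1 lbmol/h.
Outlet amounts (n = n₀ + Σ ν·ξ):
  A: 542.1 − 1(280.8) = 261.3
  D: 0 + 2(280.8) − 2(43.1) = 475.4
  B: 0 + 1(43.1) = 43.1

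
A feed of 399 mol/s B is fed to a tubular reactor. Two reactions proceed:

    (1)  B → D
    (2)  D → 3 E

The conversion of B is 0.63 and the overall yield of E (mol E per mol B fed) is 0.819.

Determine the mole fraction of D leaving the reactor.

0.231

Conversion of B: B consumed = 1ξ₁ = 0.63 × 399 → ξ₁ = 251.4 mol/s.
Yield of E: 3ξ₂ / 399 = 0.819 → ξ₂ = 108.9 mol/s.
Outlet amounts (n = n₀ + Σ ν·ξ):
  B: 399 − 1(251.4) = 147.6
  D: 0 + 1(251.4) − 1(108.9) = 142.4
  E: 0 + 3(108.9) = 326.8
Total out = 616.9 mol/s; y_D = 142.4 / 616.9 = 0.2309.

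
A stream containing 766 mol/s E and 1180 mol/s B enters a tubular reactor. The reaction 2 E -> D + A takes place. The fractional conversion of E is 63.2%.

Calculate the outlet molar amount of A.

E reacted = 0.632 × 766 = 484.1 mol/s; ν_E = −2, so ξ = 484.1/2 = 242.1 mol/s.
Outlet amounts (n = n₀ + ν ξ):
  E: 766 − 2(242.1) = 281.9
  D: 0 + 1(242.1) = 242.1
  A: 0 + 1(242.1) = 242.1
  B: 1180 (inert)

242 mol/s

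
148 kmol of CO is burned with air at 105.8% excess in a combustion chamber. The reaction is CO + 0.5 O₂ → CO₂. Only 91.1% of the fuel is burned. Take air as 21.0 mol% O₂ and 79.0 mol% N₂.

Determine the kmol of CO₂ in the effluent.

135 kmol

Stoichiometric O₂ = 0.5 × 148 = 74 kmol; O₂ fed = 74 × 2.058 = 152.3 kmol.
N₂ fed = 152.3 × 79/21 = 572.9 kmol.
Fuel reacted = 0.911 × 148 → ξ = 134.8 kmol.
Outlet (n = n₀ + ν ξ):
  CO: 148 − 1(134.8) = 13.17
  O₂: 152.3 − 0.5(134.8) = 84.88
  N₂: 572.9 (inert)
  CO₂: 0 + 1(134.8) = 134.8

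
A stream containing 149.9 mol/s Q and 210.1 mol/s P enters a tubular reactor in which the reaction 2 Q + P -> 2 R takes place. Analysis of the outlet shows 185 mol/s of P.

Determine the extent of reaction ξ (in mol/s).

For P: n = n₀ − 1ξ → 185 = 210.1 − 1ξ, giving ξ = 25.1 mol/s.
Outlet amounts (n = n₀ + ν ξ):
  Q: 149.9 − 2(25.1) = 99.7
  P: 210.1 − 1(25.1) = 185
  R: 0 + 2(25.1) = 50.2

ξ = 25.1 mol/s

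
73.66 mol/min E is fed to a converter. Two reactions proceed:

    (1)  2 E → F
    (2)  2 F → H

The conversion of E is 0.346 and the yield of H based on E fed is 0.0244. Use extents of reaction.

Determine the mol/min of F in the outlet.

9.15 mol/min

Conversion of E: E consumed = 2ξ₁ = 0.346 × 73.66 → ξ₁ = 12.74 mol/min.
Yield of H: 1ξ₂ / 73.66 = 0.0244 → ξ₂ = 1.797 mol/min.
Outlet amounts (n = n₀ + Σ ν·ξ):
  E: 73.66 − 2(12.74) = 48.17
  F: 0 + 1(12.74) − 2(1.797) = 9.149
  H: 0 + 1(1.797) = 1.797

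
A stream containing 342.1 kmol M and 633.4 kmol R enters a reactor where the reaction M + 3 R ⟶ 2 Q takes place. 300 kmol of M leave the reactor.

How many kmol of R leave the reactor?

507 kmol

For M: n = n₀ − 1ξ → 300 = 342.1 − 1ξ, giving ξ = 42.1 kmol.
Outlet amounts (n = n₀ + ν ξ):
  M: 342.1 − 1(42.1) = 300
  R: 633.4 − 3(42.1) = 507.1
  Q: 0 + 2(42.1) = 84.2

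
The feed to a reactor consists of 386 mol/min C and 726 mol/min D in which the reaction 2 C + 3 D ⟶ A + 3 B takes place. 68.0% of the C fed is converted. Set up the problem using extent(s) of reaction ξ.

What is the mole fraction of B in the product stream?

C reacted = 0.68 × 386 = 262.5 mol/min; ν_C = −2, so ξ = 262.5/2 = 131.2 mol/min.
Outlet amounts (n = n₀ + ν ξ):
  C: 386 − 2(131.2) = 123.5
  D: 726 − 3(131.2) = 332.3
  A: 0 + 1(131.2) = 131.2
  B: 0 + 3(131.2) = 393.7
Total out = 980.8 mol/min; y_B = 393.7 / 980.8 = 0.4014.

0.401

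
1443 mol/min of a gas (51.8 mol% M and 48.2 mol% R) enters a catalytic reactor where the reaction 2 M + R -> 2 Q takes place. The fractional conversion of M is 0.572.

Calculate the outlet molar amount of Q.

M reacted = 0.572 × 747.5 = 427.6 mol/min; ν_M = −2, so ξ = 427.6/2 = 213.8 mol/min.
Outlet amounts (n = n₀ + ν ξ):
  M: 747.5 − 2(213.8) = 319.9
  R: 695.5 − 1(213.8) = 481.7
  Q: 0 + 2(213.8) = 427.6

428 mol/min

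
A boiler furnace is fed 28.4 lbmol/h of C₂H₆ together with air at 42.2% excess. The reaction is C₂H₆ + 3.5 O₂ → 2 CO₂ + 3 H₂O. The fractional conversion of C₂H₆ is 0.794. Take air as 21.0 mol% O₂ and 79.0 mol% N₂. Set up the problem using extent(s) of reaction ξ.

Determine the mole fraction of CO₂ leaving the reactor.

0.0633

Stoichiometric O₂ = 3.5 × 28.4 = 99.4 lbmol/h; O₂ fed = 99.4 × 1.422 = 141.3 lbmol/h.
N₂ fed = 141.3 × 79/21 = 531.7 lbmol/h.
Fuel reacted = 0.794 × 28.4 → ξ = 22.55 lbmol/h.
Outlet (n = n₀ + ν ξ):
  C₂H₆: 28.4 − 1(22.55) = 5.85
  O₂: 141.3 − 3.5(22.55) = 62.42
  N₂: 531.7 (inert)
  CO₂: 0 + 2(22.55) = 45.1
  H₂O: 0 + 3(22.55) = 67.65
Total out = 712.8 lbmol/h; y_CO₂ = 45.1 / 712.8 = 0.06327.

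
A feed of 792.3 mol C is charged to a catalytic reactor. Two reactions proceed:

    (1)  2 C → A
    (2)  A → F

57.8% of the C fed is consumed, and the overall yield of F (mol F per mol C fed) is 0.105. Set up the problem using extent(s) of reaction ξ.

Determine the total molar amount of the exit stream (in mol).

Conversion of C: C consumed = 2ξ₁ = 0.578 × 792.3 → ξ₁ = 229 mol.
Yield of F: 1ξ₂ / 792.3 = 0.105 → ξ₂ = 83.19 mol.
Outlet amounts (n = n₀ + Σ ν·ξ):
  C: 792.3 − 2(229) = 334.4
  A: 0 + 1(229) − 1(83.19) = 145.8
  F: 0 + 1(83.19) = 83.19
Total out = 334.4 + 145.8 + 83.19 = 563.3 mol.

563 mol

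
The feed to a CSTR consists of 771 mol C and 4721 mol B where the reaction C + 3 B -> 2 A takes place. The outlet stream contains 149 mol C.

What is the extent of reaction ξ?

ξ = 622 mol

For C: n = n₀ − 1ξ → 149 = 771 − 1ξ, giving ξ = 622 mol.
Outlet amounts (n = n₀ + ν ξ):
  C: 771 − 1(622) = 149
  B: 4721 − 3(622) = 2855
  A: 0 + 2(622) = 1244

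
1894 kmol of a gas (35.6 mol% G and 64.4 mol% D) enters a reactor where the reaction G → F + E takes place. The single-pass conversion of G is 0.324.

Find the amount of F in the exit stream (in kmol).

218 kmol

G reacted = 0.324 × 674.3 = 218.5 kmol; ν_G = −1, so ξ = 218.5/1 = 218.5 kmol.
Outlet amounts (n = n₀ + ν ξ):
  G: 674.3 − 1(218.5) = 455.8
  F: 0 + 1(218.5) = 218.5
  E: 0 + 1(218.5) = 218.5
  D: 1220 (inert)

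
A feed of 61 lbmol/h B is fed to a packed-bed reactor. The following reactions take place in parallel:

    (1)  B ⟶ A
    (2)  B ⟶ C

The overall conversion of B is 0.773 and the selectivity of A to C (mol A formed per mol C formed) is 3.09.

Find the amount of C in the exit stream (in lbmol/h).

11.5 lbmol/h

Conversion of B: B consumed = 0.773 × 61 = 47.15 lbmol/h = 1ξ₁ + 1ξ₂.
Selectivity: 1ξ₁ / (1ξ₂) = 3.09 → ξ₁ = 3.09 ξ₂.
Substitute: (1·3.09 + 1) ξ₂ = 47.15 → ξ₂ = 11.53 lbmol/h, ξ₁ = 35.62 lbmol/h.
Outlet amounts (n = n₀ + Σ ν·ξ):
  B: 61 − 1(35.62) − 1(11.53) = 13.85
  A: 0 + 1(35.62) = 35.62
  C: 0 + 1(11.53) = 11.53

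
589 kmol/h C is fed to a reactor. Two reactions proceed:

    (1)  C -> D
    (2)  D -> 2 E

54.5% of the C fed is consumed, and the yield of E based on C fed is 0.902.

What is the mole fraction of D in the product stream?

Conversion of C: C consumed = 1ξ₁ = 0.545 × 589 → ξ₁ = 321 kmol/h.
Yield of E: 2ξ₂ / 589 = 0.902 → ξ₂ = 265.6 kmol/h.
Outlet amounts (n = n₀ + Σ ν·ξ):
  C: 589 − 1(321) = 268
  D: 0 + 1(321) − 1(265.6) = 55.37
  E: 0 + 2(265.6) = 531.3
Total out = 854.6 kmol/h; y_D = 55.37 / 854.6 = 0.06478.

0.0648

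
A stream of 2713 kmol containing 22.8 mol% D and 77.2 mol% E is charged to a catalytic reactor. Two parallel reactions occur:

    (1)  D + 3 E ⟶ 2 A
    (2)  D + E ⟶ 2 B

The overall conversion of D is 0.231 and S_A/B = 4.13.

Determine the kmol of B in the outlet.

55.7 kmol

Conversion of D: D consumed = 0.231 × 618.6 = 142.9 kmol = 1ξ₁ + 1ξ₂.
Selectivity: 2ξ₁ / (2ξ₂) = 4.13 → ξ₁ = 4.13 ξ₂.
Substitute: (1·4.13 + 1) ξ₂ = 142.9 → ξ₂ = 27.85 kmol, ξ₁ = 115 kmol.
Outlet amounts (n = n₀ + Σ ν·ξ):
  D: 618.6 − 1(115) − 1(27.85) = 475.7
  E: 2094 − 3(115) − 1(27.85) = 1721
  A: 0 + 2(115) = 230.1
  B: 0 + 2(27.85) = 55.71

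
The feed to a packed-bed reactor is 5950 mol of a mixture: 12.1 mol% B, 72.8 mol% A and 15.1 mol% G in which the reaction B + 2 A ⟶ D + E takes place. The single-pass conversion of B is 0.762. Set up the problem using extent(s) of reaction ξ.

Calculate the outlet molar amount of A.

B reacted = 0.762 × 720 = 548.6 mol; ν_B = −1, so ξ = 548.6/1 = 548.6 mol.
Outlet amounts (n = n₀ + ν ξ):
  B: 720 − 1(548.6) = 171.3
  A: 4332 − 2(548.6) = 3234
  D: 0 + 1(548.6) = 548.6
  E: 0 + 1(548.6) = 548.6
  G: 898.5 (inert)

3230 mol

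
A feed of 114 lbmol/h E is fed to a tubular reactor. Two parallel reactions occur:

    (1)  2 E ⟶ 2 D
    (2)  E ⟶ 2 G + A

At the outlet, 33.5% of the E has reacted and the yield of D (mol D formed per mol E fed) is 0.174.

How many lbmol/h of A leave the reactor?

Yield of D: 2ξ₁ / 114 = 0.174 → ξ₁ = 9.918 lbmol/h.
Conversion of E: 2ξ₁ + 1ξ₂ = 0.335 × 114 = 38.19 → ξ₂ = 18.35 lbmol/h.
Outlet amounts (n = n₀ + Σ ν·ξ):
  E: 114 − 2(9.918) − 1(18.35) = 75.81
  D: 0 + 2(9.918) = 19.84
  G: 0 + 2(18.35) = 36.71
  A: 0 + 1(18.35) = 18.35

18.4 lbmol/h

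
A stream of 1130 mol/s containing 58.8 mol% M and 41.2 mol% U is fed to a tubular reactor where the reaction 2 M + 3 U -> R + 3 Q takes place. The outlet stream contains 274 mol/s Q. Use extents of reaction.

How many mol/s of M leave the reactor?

For Q: n = n₀ + 3ξ → 274 = 0 + 3ξ, giving ξ = 91.33 mol/s.
Outlet amounts (n = n₀ + ν ξ):
  M: 664.4 − 2(91.33) = 481.8
  U: 465.6 − 3(91.33) = 191.6
  R: 0 + 1(91.33) = 91.33
  Q: 0 + 3(91.33) = 274

482 mol/s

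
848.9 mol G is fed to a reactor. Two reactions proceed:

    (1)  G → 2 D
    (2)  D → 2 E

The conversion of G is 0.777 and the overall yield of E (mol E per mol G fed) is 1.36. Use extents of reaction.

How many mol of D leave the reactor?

Conversion of G: G consumed = 1ξ₁ = 0.777 × 848.9 → ξ₁ = 659.6 mol.
Yield of E: 2ξ₂ / 848.9 = 1.36 → ξ₂ = 577.3 mol.
Outlet amounts (n = n₀ + Σ ν·ξ):
  G: 848.9 − 1(659.6) = 189.3
  D: 0 + 2(659.6) − 1(577.3) = 741.9
  E: 0 + 2(577.3) = 1155

742 mol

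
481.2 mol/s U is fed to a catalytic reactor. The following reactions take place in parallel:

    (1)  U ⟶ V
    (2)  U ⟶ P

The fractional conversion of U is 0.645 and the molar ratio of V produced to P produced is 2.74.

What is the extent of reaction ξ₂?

Conversion of U: U consumed = 0.645 × 481.2 = 310.4 mol/s = 1ξ₁ + 1ξ₂.
Selectivity: 1ξ₁ / (1ξ₂) = 2.74 → ξ₁ = 2.74 ξ₂.
Substitute: (1·2.74 + 1) ξ₂ = 310.4 → ξ₂ = 82.99 mol/s, ξ₁ = 227.4 mol/s.
Outlet amounts (n = n₀ + Σ ν·ξ):
  U: 481.2 − 1(227.4) − 1(82.99) = 170.8
  V: 0 + 1(227.4) = 227.4
  P: 0 + 1(82.99) = 82.99

ξ₂ = 83 mol/s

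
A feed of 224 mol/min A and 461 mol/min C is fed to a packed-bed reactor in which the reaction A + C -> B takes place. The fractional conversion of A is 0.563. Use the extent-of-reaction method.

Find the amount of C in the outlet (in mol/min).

335 mol/min

A reacted = 0.563 × 224 = 126.1 mol/min; ν_A = −1, so ξ = 126.1/1 = 126.1 mol/min.
Outlet amounts (n = n₀ + ν ξ):
  A: 224 − 1(126.1) = 97.89
  C: 461 − 1(126.1) = 334.9
  B: 0 + 1(126.1) = 126.1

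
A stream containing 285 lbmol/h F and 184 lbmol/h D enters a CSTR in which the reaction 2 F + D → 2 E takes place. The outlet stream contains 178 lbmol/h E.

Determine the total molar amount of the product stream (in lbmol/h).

For E: n = n₀ + 2ξ → 178 = 0 + 2ξ, giving ξ = 89 lbmol/h.
Outlet amounts (n = n₀ + ν ξ):
  F: 285 − 2(89) = 107
  D: 184 − 1(89) = 95
  E: 0 + 2(89) = 178
Total out = 107 + 95 + 178 = 380 lbmol/h.

380 lbmol/h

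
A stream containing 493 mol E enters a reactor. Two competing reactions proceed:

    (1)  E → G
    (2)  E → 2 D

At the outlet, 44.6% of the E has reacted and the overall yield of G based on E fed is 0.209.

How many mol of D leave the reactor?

Yield of G: 1ξ₁ / 493 = 0.209 → ξ₁ = 103 mol.
Conversion of E: 1ξ₁ + 1ξ₂ = 0.446 × 493 = 219.9 → ξ₂ = 116.8 mol.
Outlet amounts (n = n₀ + Σ ν·ξ):
  E: 493 − 1(103) − 1(116.8) = 273.1
  G: 0 + 1(103) = 103
  D: 0 + 2(116.8) = 233.7

234 mol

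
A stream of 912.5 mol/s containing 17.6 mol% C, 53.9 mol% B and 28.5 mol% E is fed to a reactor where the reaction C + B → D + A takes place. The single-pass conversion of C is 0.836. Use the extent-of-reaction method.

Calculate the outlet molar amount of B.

C reacted = 0.836 × 160.6 = 134.3 mol/s; ν_C = −1, so ξ = 134.3/1 = 134.3 mol/s.
Outlet amounts (n = n₀ + ν ξ):
  C: 160.6 − 1(134.3) = 26.34
  B: 491.8 − 1(134.3) = 357.6
  D: 0 + 1(134.3) = 134.3
  A: 0 + 1(134.3) = 134.3
  E: 260.1 (inert)

358 mol/s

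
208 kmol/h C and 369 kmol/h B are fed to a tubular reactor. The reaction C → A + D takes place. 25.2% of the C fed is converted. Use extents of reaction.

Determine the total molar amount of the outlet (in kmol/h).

C reacted = 0.252 × 208 = 52.42 kmol/h; ν_C = −1, so ξ = 52.42/1 = 52.42 kmol/h.
Outlet amounts (n = n₀ + ν ξ):
  C: 208 − 1(52.42) = 155.6
  A: 0 + 1(52.42) = 52.42
  D: 0 + 1(52.42) = 52.42
  B: 369 (inert)
Total out = 155.6 + 52.42 + 52.42 + 369 = 629.4 kmol/h.

629 kmol/h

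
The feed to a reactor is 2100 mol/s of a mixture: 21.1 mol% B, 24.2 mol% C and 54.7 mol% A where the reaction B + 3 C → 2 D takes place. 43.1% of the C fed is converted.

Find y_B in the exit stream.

C reacted = 0.431 × 508.2 = 219 mol/s; ν_C = −3, so ξ = 219/3 = 73.01 mol/s.
Outlet amounts (n = n₀ + ν ξ):
  B: 443.1 − 1(73.01) = 370.1
  C: 508.2 − 3(73.01) = 289.2
  D: 0 + 2(73.01) = 146
  A: 1149 (inert)
Total out = 1954 mol/s; y_B = 370.1 / 1954 = 0.1894.

0.189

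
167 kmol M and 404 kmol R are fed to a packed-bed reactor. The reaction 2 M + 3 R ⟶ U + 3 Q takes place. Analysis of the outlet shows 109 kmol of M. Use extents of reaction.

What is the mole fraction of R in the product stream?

0.585

For M: n = n₀ − 2ξ → 109 = 167 − 2ξ, giving ξ = 29 kmol.
Outlet amounts (n = n₀ + ν ξ):
  M: 167 − 2(29) = 109
  R: 404 − 3(29) = 317
  U: 0 + 1(29) = 29
  Q: 0 + 3(29) = 87
Total out = 542 kmol; y_R = 317 / 542 = 0.5849.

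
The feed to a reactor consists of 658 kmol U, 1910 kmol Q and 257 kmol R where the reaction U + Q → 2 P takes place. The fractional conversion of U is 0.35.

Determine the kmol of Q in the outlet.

1680 kmol

U reacted = 0.35 × 658 = 230.3 kmol; ν_U = −1, so ξ = 230.3/1 = 230.3 kmol.
Outlet amounts (n = n₀ + ν ξ):
  U: 658 − 1(230.3) = 427.7
  Q: 1910 − 1(230.3) = 1680
  P: 0 + 2(230.3) = 460.6
  R: 257 (inert)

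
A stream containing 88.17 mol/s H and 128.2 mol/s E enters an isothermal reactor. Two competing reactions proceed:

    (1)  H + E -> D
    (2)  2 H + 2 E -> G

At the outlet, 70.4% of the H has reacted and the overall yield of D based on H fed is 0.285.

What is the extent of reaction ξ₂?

ξ₂ = 18.5 mol/s

Yield of D: 1ξ₁ / 88.17 = 0.285 → ξ₁ = 25.13 mol/s.
Conversion of H: 1ξ₁ + 2ξ₂ = 0.704 × 88.17 = 62.07 → ξ₂ = 18.47 mol/s.
Outlet amounts (n = n₀ + Σ ν·ξ):
  H: 88.17 − 1(25.13) − 2(18.47) = 26.1
  E: 128.2 − 1(25.13) − 2(18.47) = 66.13
  D: 0 + 1(25.13) = 25.13
  G: 0 + 1(18.47) = 18.47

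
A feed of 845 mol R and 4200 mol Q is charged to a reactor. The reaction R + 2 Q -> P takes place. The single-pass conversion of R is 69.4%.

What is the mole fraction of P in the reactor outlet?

0.151

R reacted = 0.694 × 845 = 586.4 mol; ν_R = −1, so ξ = 586.4/1 = 586.4 mol.
Outlet amounts (n = n₀ + ν ξ):
  R: 845 − 1(586.4) = 258.6
  Q: 4200 − 2(586.4) = 3027
  P: 0 + 1(586.4) = 586.4
Total out = 3872 mol; y_P = 586.4 / 3872 = 0.1514.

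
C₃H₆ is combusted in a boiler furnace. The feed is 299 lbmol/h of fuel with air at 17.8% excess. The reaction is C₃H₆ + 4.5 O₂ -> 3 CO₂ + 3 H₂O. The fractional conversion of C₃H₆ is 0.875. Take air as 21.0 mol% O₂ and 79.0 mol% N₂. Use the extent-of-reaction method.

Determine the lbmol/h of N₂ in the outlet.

Stoichiometric O₂ = 4.5 × 299 = 1346 lbmol/h; O₂ fed = 1346 × 1.178 = 1585 lbmol/h.
N₂ fed = 1585 × 79/21 = 5963 lbmol/h.
Fuel reacted = 0.875 × 299 → ξ = 261.6 lbmol/h.
Outlet (n = n₀ + ν ξ):
  C₃H₆: 299 − 1(261.6) = 37.38
  O₂: 1585 − 4.5(261.6) = 407.7
  N₂: 5963 (inert)
  CO₂: 0 + 3(261.6) = 784.9
  H₂O: 0 + 3(261.6) = 784.9

5960 lbmol/h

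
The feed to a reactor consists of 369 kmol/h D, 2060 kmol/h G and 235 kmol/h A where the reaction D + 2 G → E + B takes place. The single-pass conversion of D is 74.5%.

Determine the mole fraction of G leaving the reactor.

D reacted = 0.745 × 369 = 274.9 kmol/h; ν_D = −1, so ξ = 274.9/1 = 274.9 kmol/h.
Outlet amounts (n = n₀ + ν ξ):
  D: 369 − 1(274.9) = 94.1
  G: 2060 − 2(274.9) = 1510
  E: 0 + 1(274.9) = 274.9
  B: 0 + 1(274.9) = 274.9
  A: 235 (inert)
Total out = 2389 kmol/h; y_G = 1510 / 2389 = 0.6321.

0.632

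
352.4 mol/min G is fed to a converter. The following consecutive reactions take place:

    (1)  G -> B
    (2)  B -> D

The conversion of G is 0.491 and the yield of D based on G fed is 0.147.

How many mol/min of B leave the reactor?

121 mol/min

Conversion of G: G consumed = 1ξ₁ = 0.491 × 352.4 → ξ₁ = 173 mol/min.
Yield of D: 1ξ₂ / 352.4 = 0.147 → ξ₂ = 51.8 mol/min.
Outlet amounts (n = n₀ + Σ ν·ξ):
  G: 352.4 − 1(173) = 179.4
  B: 0 + 1(173) − 1(51.8) = 121.2
  D: 0 + 1(51.8) = 51.8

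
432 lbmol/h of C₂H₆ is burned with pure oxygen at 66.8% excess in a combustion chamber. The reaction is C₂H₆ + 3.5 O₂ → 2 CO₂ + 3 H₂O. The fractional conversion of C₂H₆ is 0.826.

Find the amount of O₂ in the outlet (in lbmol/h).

1270 lbmol/h

Stoichiometric O₂ = 3.5 × 432 = 1512 lbmol/h; O₂ fed = 1512 × 1.668 = 2522 lbmol/h.
Fuel reacted = 0.826 × 432 → ξ = 356.8 lbmol/h.
Outlet (n = n₀ + ν ξ):
  C₂H₆: 432 − 1(356.8) = 75.17
  O₂: 2522 − 3.5(356.8) = 1273
  CO₂: 0 + 2(356.8) = 713.7
  H₂O: 0 + 3(356.8) = 1070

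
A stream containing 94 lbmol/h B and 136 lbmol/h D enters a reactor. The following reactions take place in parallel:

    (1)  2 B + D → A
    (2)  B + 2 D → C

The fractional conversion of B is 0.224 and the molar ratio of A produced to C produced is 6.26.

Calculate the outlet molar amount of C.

Conversion of B: B consumed = 0.224 × 94 = 21.06 lbmol/h = 2ξ₁ + 1ξ₂.
Selectivity: 1ξ₁ / (1ξ₂) = 6.26 → ξ₁ = 6.26 ξ₂.
Substitute: (2·6.26 + 1) ξ₂ = 21.06 → ξ₂ = 1.557 lbmol/h, ξ₁ = 9.749 lbmol/h.
Outlet amounts (n = n₀ + Σ ν·ξ):
  B: 94 − 2(9.749) − 1(1.557) = 72.94
  D: 136 − 1(9.749) − 2(1.557) = 123.1
  A: 0 + 1(9.749) = 9.749
  C: 0 + 1(1.557) = 1.557

1.56 lbmol/h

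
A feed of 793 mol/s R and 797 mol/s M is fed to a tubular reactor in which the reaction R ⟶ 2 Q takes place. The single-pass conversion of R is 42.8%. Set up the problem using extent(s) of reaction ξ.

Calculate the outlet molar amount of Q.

R reacted = 0.428 × 793 = 339.4 mol/s; ν_R = −1, so ξ = 339.4/1 = 339.4 mol/s.
Outlet amounts (n = n₀ + ν ξ):
  R: 793 − 1(339.4) = 453.6
  Q: 0 + 2(339.4) = 678.8
  M: 797 (inert)

679 mol/s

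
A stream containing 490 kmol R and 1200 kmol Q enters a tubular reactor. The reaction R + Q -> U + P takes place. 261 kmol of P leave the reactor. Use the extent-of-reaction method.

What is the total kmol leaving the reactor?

For P: n = n₀ + 1ξ → 261 = 0 + 1ξ, giving ξ = 261 kmol.
Outlet amounts (n = n₀ + ν ξ):
  R: 490 − 1(261) = 229
  Q: 1200 − 1(261) = 939
  U: 0 + 1(261) = 261
  P: 0 + 1(261) = 261
Total out = 229 + 939 + 261 + 261 = 1690 kmol.

1690 kmol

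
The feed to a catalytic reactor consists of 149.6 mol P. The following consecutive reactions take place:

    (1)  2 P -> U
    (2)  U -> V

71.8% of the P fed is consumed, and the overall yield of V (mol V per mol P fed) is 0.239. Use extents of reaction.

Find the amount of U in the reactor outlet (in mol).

Conversion of P: P consumed = 2ξ₁ = 0.718 × 149.6 → ξ₁ = 53.71 mol.
Yield of V: 1ξ₂ / 149.6 = 0.239 → ξ₂ = 35.75 mol.
Outlet amounts (n = n₀ + Σ ν·ξ):
  P: 149.6 − 2(53.71) = 42.19
  U: 0 + 1(53.71) − 1(35.75) = 17.95
  V: 0 + 1(35.75) = 35.75

18 mol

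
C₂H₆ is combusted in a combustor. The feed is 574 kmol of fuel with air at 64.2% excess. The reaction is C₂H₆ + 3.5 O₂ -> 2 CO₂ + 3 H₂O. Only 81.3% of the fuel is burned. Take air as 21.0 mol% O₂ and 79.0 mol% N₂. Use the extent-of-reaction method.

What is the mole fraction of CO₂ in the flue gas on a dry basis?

Stoichiometric O₂ = 3.5 × 574 = 2009 kmol; O₂ fed = 2009 × 1.642 = 3299 kmol.
N₂ fed = 3299 × 79/21 = 12410 kmol.
Fuel reacted = 0.813 × 574 → ξ = 466.7 kmol.
Outlet (n = n₀ + ν ξ):
  C₂H₆: 574 − 1(466.7) = 107.3
  O₂: 3299 − 3.5(466.7) = 1665
  N₂: 12410 (inert)
  CO₂: 0 + 2(466.7) = 933.3
  H₂O: 0 + 3(466.7) = 1400
Dry total = 15120 kmol; y_CO₂ (dry) = 933.3 / 15120 = 0.06174.

0.0617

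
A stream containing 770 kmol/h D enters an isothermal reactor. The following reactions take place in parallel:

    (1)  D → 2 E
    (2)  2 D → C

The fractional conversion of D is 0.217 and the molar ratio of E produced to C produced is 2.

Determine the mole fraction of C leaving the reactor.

Conversion of D: D consumed = 0.217 × 770 = 167.1 kmol/h = 1ξ₁ + 2ξ₂.
Selectivity: 2ξ₁ / (1ξ₂) = 2 → ξ₁ = 1 ξ₂.
Substitute: (1·1 + 2) ξ₂ = 167.1 → ξ₂ = 55.7 kmol/h, ξ₁ = 55.7 kmol/h.
Outlet amounts (n = n₀ + Σ ν·ξ):
  D: 770 − 1(55.7) − 2(55.7) = 602.9
  E: 0 + 2(55.7) = 111.4
  C: 0 + 1(55.7) = 55.7
Total out = 770 kmol/h; y_C = 55.7 / 770 = 0.07233.

0.0723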